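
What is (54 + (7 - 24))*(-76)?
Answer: -2812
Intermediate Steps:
(54 + (7 - 24))*(-76) = (54 - 17)*(-76) = 37*(-76) = -2812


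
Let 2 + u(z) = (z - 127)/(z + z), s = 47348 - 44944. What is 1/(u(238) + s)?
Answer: 476/1143463 ≈ 0.00041628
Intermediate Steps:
s = 2404
u(z) = -2 + (-127 + z)/(2*z) (u(z) = -2 + (z - 127)/(z + z) = -2 + (-127 + z)/((2*z)) = -2 + (-127 + z)*(1/(2*z)) = -2 + (-127 + z)/(2*z))
1/(u(238) + s) = 1/((½)*(-127 - 3*238)/238 + 2404) = 1/((½)*(1/238)*(-127 - 714) + 2404) = 1/((½)*(1/238)*(-841) + 2404) = 1/(-841/476 + 2404) = 1/(1143463/476) = 476/1143463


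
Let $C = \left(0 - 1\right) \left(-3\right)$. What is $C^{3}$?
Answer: $27$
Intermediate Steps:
$C = 3$ ($C = \left(-1\right) \left(-3\right) = 3$)
$C^{3} = 3^{3} = 27$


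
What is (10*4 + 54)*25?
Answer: 2350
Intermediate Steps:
(10*4 + 54)*25 = (40 + 54)*25 = 94*25 = 2350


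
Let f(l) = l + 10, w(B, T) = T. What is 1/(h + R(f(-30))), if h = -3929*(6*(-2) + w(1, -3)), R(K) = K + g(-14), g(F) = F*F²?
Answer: 1/56171 ≈ 1.7803e-5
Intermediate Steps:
g(F) = F³
f(l) = 10 + l
R(K) = -2744 + K (R(K) = K + (-14)³ = K - 2744 = -2744 + K)
h = 58935 (h = -3929*(6*(-2) - 3) = -3929*(-12 - 3) = -3929*(-15) = 58935)
1/(h + R(f(-30))) = 1/(58935 + (-2744 + (10 - 30))) = 1/(58935 + (-2744 - 20)) = 1/(58935 - 2764) = 1/56171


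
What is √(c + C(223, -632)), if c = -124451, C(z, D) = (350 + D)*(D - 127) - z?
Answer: 2*√22341 ≈ 298.94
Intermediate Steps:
C(z, D) = -z + (-127 + D)*(350 + D) (C(z, D) = (350 + D)*(-127 + D) - z = (-127 + D)*(350 + D) - z = -z + (-127 + D)*(350 + D))
√(c + C(223, -632)) = √(-124451 + (-44450 + (-632)² - 1*223 + 223*(-632))) = √(-124451 + (-44450 + 399424 - 223 - 140936)) = √(-124451 + 213815) = √89364 = 2*√22341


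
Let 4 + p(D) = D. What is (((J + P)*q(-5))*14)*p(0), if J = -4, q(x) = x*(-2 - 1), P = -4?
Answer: 6720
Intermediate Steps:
p(D) = -4 + D
q(x) = -3*x (q(x) = x*(-3) = -3*x)
(((J + P)*q(-5))*14)*p(0) = (((-4 - 4)*(-3*(-5)))*14)*(-4 + 0) = (-8*15*14)*(-4) = -120*14*(-4) = -1680*(-4) = 6720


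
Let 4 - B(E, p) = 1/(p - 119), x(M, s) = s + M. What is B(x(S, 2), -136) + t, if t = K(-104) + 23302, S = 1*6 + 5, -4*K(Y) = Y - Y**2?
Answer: 6639181/255 ≈ 26036.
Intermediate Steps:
K(Y) = -Y/4 + Y**2/4 (K(Y) = -(Y - Y**2)/4 = -Y/4 + Y**2/4)
S = 11 (S = 6 + 5 = 11)
x(M, s) = M + s
t = 26032 (t = (1/4)*(-104)*(-1 - 104) + 23302 = (1/4)*(-104)*(-105) + 23302 = 2730 + 23302 = 26032)
B(E, p) = 4 - 1/(-119 + p) (B(E, p) = 4 - 1/(p - 119) = 4 - 1/(-119 + p))
B(x(S, 2), -136) + t = (-477 + 4*(-136))/(-119 - 136) + 26032 = (-477 - 544)/(-255) + 26032 = -1/255*(-1021) + 26032 = 1021/255 + 26032 = 6639181/255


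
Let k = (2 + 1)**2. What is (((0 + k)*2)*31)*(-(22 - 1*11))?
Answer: -6138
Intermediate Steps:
k = 9 (k = 3**2 = 9)
(((0 + k)*2)*31)*(-(22 - 1*11)) = (((0 + 9)*2)*31)*(-(22 - 1*11)) = ((9*2)*31)*(-(22 - 11)) = (18*31)*(-1*11) = 558*(-11) = -6138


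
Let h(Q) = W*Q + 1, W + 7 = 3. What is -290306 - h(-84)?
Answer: -290643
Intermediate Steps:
W = -4 (W = -7 + 3 = -4)
h(Q) = 1 - 4*Q (h(Q) = -4*Q + 1 = 1 - 4*Q)
-290306 - h(-84) = -290306 - (1 - 4*(-84)) = -290306 - (1 + 336) = -290306 - 1*337 = -290306 - 337 = -290643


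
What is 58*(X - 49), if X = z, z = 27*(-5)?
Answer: -10672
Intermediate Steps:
z = -135
X = -135
58*(X - 49) = 58*(-135 - 49) = 58*(-184) = -10672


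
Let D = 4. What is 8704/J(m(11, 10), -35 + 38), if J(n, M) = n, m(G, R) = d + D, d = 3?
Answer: 8704/7 ≈ 1243.4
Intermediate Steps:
m(G, R) = 7 (m(G, R) = 3 + 4 = 7)
8704/J(m(11, 10), -35 + 38) = 8704/7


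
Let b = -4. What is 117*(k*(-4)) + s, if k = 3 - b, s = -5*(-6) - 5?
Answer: -3251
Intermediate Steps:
s = 25 (s = 30 - 5 = 25)
k = 7 (k = 3 - 1*(-4) = 3 + 4 = 7)
117*(k*(-4)) + s = 117*(7*(-4)) + 25 = 117*(-28) + 25 = -3276 + 25 = -3251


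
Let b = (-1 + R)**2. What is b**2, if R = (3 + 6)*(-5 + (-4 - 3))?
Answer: 141158161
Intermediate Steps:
R = -108 (R = 9*(-5 - 7) = 9*(-12) = -108)
b = 11881 (b = (-1 - 108)**2 = (-109)**2 = 11881)
b**2 = 11881**2 = 141158161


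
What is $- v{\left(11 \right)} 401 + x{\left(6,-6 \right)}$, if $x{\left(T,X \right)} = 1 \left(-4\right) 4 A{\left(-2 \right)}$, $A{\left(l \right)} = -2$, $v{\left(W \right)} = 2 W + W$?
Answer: $-13201$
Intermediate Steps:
$v{\left(W \right)} = 3 W$
$x{\left(T,X \right)} = 32$ ($x{\left(T,X \right)} = 1 \left(-4\right) 4 \left(-2\right) = \left(-4\right) 4 \left(-2\right) = \left(-16\right) \left(-2\right) = 32$)
$- v{\left(11 \right)} 401 + x{\left(6,-6 \right)} = - 3 \cdot 11 \cdot 401 + 32 = \left(-1\right) 33 \cdot 401 + 32 = \left(-33\right) 401 + 32 = -13233 + 32 = -13201$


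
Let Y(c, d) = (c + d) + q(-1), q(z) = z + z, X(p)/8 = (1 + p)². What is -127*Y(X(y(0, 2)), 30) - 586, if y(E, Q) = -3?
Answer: -8206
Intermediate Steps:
X(p) = 8*(1 + p)²
q(z) = 2*z
Y(c, d) = -2 + c + d (Y(c, d) = (c + d) + 2*(-1) = (c + d) - 2 = -2 + c + d)
-127*Y(X(y(0, 2)), 30) - 586 = -127*(-2 + 8*(1 - 3)² + 30) - 586 = -127*(-2 + 8*(-2)² + 30) - 586 = -127*(-2 + 8*4 + 30) - 586 = -127*(-2 + 32 + 30) - 586 = -127*60 - 586 = -7620 - 586 = -8206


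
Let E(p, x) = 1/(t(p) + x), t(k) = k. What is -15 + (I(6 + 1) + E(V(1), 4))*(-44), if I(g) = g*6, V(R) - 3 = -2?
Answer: -9359/5 ≈ -1871.8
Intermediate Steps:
V(R) = 1 (V(R) = 3 - 2 = 1)
I(g) = 6*g
E(p, x) = 1/(p + x)
-15 + (I(6 + 1) + E(V(1), 4))*(-44) = -15 + (6*(6 + 1) + 1/(1 + 4))*(-44) = -15 + (6*7 + 1/5)*(-44) = -15 + (42 + 1/5)*(-44) = -15 + (211/5)*(-44) = -15 - 9284/5 = -9359/5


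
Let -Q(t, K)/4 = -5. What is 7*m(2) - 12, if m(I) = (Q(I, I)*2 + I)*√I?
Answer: -12 + 294*√2 ≈ 403.78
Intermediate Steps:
Q(t, K) = 20 (Q(t, K) = -4*(-5) = 20)
m(I) = √I*(40 + I) (m(I) = (20*2 + I)*√I = (40 + I)*√I = √I*(40 + I))
7*m(2) - 12 = 7*(√2*(40 + 2)) - 12 = 7*(√2*42) - 12 = 7*(42*√2) - 12 = 294*√2 - 12 = -12 + 294*√2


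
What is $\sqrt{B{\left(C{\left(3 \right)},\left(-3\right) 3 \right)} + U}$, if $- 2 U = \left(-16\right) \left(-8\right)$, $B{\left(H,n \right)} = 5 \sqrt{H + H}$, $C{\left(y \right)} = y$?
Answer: $\sqrt{-64 + 5 \sqrt{6}} \approx 7.1939 i$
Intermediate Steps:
$B{\left(H,n \right)} = 5 \sqrt{2} \sqrt{H}$ ($B{\left(H,n \right)} = 5 \sqrt{2 H} = 5 \sqrt{2} \sqrt{H}$)
$U = -64$ ($U = - \frac{\left(-16\right) \left(-8\right)}{2} = \left(- \frac{1}{2}\right) 128 = -64$)
$\sqrt{B{\left(C{\left(3 \right)},\left(-3\right) 3 \right)} + U} = \sqrt{5 \sqrt{2} \sqrt{3} - 64} = \sqrt{5 \sqrt{6} - 64} = \sqrt{-64 + 5 \sqrt{6}}$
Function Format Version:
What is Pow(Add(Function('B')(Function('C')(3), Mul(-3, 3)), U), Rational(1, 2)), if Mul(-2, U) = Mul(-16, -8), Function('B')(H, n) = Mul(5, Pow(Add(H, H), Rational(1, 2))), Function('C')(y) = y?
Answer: Pow(Add(-64, Mul(5, Pow(6, Rational(1, 2)))), Rational(1, 2)) ≈ Mul(7.1939, I)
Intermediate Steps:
Function('B')(H, n) = Mul(5, Pow(2, Rational(1, 2)), Pow(H, Rational(1, 2))) (Function('B')(H, n) = Mul(5, Pow(Mul(2, H), Rational(1, 2))) = Mul(5, Mul(Pow(2, Rational(1, 2)), Pow(H, Rational(1, 2)))) = Mul(5, Pow(2, Rational(1, 2)), Pow(H, Rational(1, 2))))
U = -64 (U = Mul(Rational(-1, 2), Mul(-16, -8)) = Mul(Rational(-1, 2), 128) = -64)
Pow(Add(Function('B')(Function('C')(3), Mul(-3, 3)), U), Rational(1, 2)) = Pow(Add(Mul(5, Pow(2, Rational(1, 2)), Pow(3, Rational(1, 2))), -64), Rational(1, 2)) = Pow(Add(Mul(5, Pow(6, Rational(1, 2))), -64), Rational(1, 2)) = Pow(Add(-64, Mul(5, Pow(6, Rational(1, 2)))), Rational(1, 2))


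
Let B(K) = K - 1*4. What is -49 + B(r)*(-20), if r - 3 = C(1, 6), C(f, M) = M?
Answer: -149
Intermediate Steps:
r = 9 (r = 3 + 6 = 9)
B(K) = -4 + K (B(K) = K - 4 = -4 + K)
-49 + B(r)*(-20) = -49 + (-4 + 9)*(-20) = -49 + 5*(-20) = -49 - 100 = -149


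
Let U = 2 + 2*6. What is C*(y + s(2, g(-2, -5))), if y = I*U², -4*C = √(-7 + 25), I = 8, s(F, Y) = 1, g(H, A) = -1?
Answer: -4707*√2/4 ≈ -1664.2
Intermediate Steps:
U = 14 (U = 2 + 12 = 14)
C = -3*√2/4 (C = -√(-7 + 25)/4 = -3*√2/4 ≈ -1.0607)
y = 1568 (y = 8*14² = 8*196 = 1568)
C*(y + s(2, g(-2, -5))) = (-3*√2/4)*(1568 + 1) = -3*√2/4*1569 = -4707*√2/4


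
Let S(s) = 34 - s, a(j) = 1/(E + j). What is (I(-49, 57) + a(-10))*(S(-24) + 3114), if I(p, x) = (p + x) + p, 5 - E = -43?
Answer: -2469402/19 ≈ -1.2997e+5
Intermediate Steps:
E = 48 (E = 5 - 1*(-43) = 5 + 43 = 48)
a(j) = 1/(48 + j)
I(p, x) = x + 2*p
(I(-49, 57) + a(-10))*(S(-24) + 3114) = ((57 + 2*(-49)) + 1/(48 - 10))*((34 - 1*(-24)) + 3114) = ((57 - 98) + 1/38)*((34 + 24) + 3114) = (-41 + 1/38)*(58 + 3114) = -1557/38*3172 = -2469402/19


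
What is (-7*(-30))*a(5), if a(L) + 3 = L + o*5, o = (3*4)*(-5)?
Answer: -62580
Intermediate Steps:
o = -60 (o = 12*(-5) = -60)
a(L) = -303 + L (a(L) = -3 + (L - 60*5) = -3 + (L - 300) = -3 + (-300 + L) = -303 + L)
(-7*(-30))*a(5) = (-7*(-30))*(-303 + 5) = 210*(-298) = -62580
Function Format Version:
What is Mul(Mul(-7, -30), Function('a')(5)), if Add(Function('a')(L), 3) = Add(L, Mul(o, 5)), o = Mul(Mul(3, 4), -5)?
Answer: -62580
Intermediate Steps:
o = -60 (o = Mul(12, -5) = -60)
Function('a')(L) = Add(-303, L) (Function('a')(L) = Add(-3, Add(L, Mul(-60, 5))) = Add(-3, Add(L, -300)) = Add(-3, Add(-300, L)) = Add(-303, L))
Mul(Mul(-7, -30), Function('a')(5)) = Mul(Mul(-7, -30), Add(-303, 5)) = Mul(210, -298) = -62580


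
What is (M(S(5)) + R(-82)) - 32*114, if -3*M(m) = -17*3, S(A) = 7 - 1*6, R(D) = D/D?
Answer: -3630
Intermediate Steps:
R(D) = 1
S(A) = 1 (S(A) = 7 - 6 = 1)
M(m) = 17 (M(m) = -(-17)*3/3 = -⅓*(-51) = 17)
(M(S(5)) + R(-82)) - 32*114 = (17 + 1) - 32*114 = 18 - 3648 = -3630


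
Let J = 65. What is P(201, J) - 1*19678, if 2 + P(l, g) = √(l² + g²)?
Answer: -19680 + √44626 ≈ -19469.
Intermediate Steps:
P(l, g) = -2 + √(g² + l²) (P(l, g) = -2 + √(l² + g²) = -2 + √(g² + l²))
P(201, J) - 1*19678 = (-2 + √(65² + 201²)) - 1*19678 = (-2 + √(4225 + 40401)) - 19678 = (-2 + √44626) - 19678 = -19680 + √44626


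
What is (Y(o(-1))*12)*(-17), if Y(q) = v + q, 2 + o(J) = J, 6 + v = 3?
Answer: 1224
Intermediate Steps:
v = -3 (v = -6 + 3 = -3)
o(J) = -2 + J
Y(q) = -3 + q
(Y(o(-1))*12)*(-17) = ((-3 + (-2 - 1))*12)*(-17) = ((-3 - 3)*12)*(-17) = -6*12*(-17) = -72*(-17) = 1224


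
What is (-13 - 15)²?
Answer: 784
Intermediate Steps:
(-13 - 15)² = (-28)² = 784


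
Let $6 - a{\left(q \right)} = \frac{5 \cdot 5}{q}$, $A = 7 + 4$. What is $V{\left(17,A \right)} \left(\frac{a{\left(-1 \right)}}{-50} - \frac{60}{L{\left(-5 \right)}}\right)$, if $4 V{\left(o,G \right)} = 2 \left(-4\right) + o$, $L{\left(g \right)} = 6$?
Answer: $- \frac{4779}{200} \approx -23.895$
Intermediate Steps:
$A = 11$
$a{\left(q \right)} = 6 - \frac{25}{q}$ ($a{\left(q \right)} = 6 - \frac{5 \cdot 5}{q} = 6 - \frac{25}{q}$)
$V{\left(o,G \right)} = -2 + \frac{o}{4}$ ($V{\left(o,G \right)} = \frac{2 \left(-4\right) + o}{4} = \frac{-8 + o}{4} = -2 + \frac{o}{4}$)
$V{\left(17,A \right)} \left(\frac{a{\left(-1 \right)}}{-50} - \frac{60}{L{\left(-5 \right)}}\right) = \left(-2 + \frac{1}{4} \cdot 17\right) \left(\frac{6 - \frac{25}{-1}}{-50} - \frac{60}{6}\right) = \left(-2 + \frac{17}{4}\right) \left(\left(6 - -25\right) \left(- \frac{1}{50}\right) - 10\right) = \frac{9 \left(\left(6 + 25\right) \left(- \frac{1}{50}\right) - 10\right)}{4} = \frac{9 \left(31 \left(- \frac{1}{50}\right) - 10\right)}{4} = \frac{9 \left(- \frac{31}{50} - 10\right)}{4} = \frac{9}{4} \left(- \frac{531}{50}\right) = - \frac{4779}{200}$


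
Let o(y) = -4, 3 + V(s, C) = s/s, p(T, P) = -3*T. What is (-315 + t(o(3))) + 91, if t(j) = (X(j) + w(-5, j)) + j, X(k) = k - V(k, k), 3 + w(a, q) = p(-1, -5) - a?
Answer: -225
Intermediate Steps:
V(s, C) = -2 (V(s, C) = -3 + s/s = -3 + 1 = -2)
w(a, q) = -a (w(a, q) = -3 + (-3*(-1) - a) = -3 + (3 - a) = -a)
X(k) = 2 + k (X(k) = k - 1*(-2) = k + 2 = 2 + k)
t(j) = 7 + 2*j (t(j) = ((2 + j) - 1*(-5)) + j = ((2 + j) + 5) + j = (7 + j) + j = 7 + 2*j)
(-315 + t(o(3))) + 91 = (-315 + (7 + 2*(-4))) + 91 = (-315 + (7 - 8)) + 91 = (-315 - 1) + 91 = -316 + 91 = -225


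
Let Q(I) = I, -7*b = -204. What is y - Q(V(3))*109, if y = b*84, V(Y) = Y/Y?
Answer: 2339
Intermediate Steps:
V(Y) = 1
b = 204/7 (b = -1/7*(-204) = 204/7 ≈ 29.143)
y = 2448 (y = (204/7)*84 = 2448)
y - Q(V(3))*109 = 2448 - 109 = 2339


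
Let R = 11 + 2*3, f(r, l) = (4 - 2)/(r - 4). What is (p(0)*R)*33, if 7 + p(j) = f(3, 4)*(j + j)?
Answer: -3927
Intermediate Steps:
f(r, l) = 2/(-4 + r)
R = 17 (R = 11 + 6 = 17)
p(j) = -7 - 4*j (p(j) = -7 + (2/(-4 + 3))*(j + j) = -7 + (2/(-1))*(2*j) = -7 + (2*(-1))*(2*j) = -7 - 4*j)
(p(0)*R)*33 = ((-7 - 4*0)*17)*33 = ((-7 + 0)*17)*33 = -7*17*33 = -119*33 = -3927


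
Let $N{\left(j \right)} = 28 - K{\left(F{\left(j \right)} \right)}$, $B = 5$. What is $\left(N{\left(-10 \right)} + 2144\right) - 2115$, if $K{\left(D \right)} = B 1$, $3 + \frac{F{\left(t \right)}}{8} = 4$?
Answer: $52$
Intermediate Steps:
$F{\left(t \right)} = 8$ ($F{\left(t \right)} = -24 + 8 \cdot 4 = -24 + 32 = 8$)
$K{\left(D \right)} = 5$ ($K{\left(D \right)} = 5 \cdot 1 = 5$)
$N{\left(j \right)} = 23$ ($N{\left(j \right)} = 28 - 5 = 23$)
$\left(N{\left(-10 \right)} + 2144\right) - 2115 = \left(23 + 2144\right) - 2115 = 2167 - 2115 = 52$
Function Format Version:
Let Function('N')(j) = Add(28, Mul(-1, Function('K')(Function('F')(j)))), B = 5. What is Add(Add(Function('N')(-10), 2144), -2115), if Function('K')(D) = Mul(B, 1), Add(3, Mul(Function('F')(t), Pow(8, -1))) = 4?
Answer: 52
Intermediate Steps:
Function('F')(t) = 8 (Function('F')(t) = Add(-24, Mul(8, 4)) = Add(-24, 32) = 8)
Function('K')(D) = 5 (Function('K')(D) = Mul(5, 1) = 5)
Function('N')(j) = 23 (Function('N')(j) = Add(28, Mul(-1, 5)) = Add(28, -5) = 23)
Add(Add(Function('N')(-10), 2144), -2115) = Add(Add(23, 2144), -2115) = Add(2167, -2115) = 52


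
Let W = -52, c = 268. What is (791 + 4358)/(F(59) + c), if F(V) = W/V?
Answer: 303791/15760 ≈ 19.276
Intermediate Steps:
F(V) = -52/V
(791 + 4358)/(F(59) + c) = (791 + 4358)/(-52/59 + 268) = 5149/(-52*1/59 + 268) = 5149/(-52/59 + 268) = 5149/(15760/59) = 5149*(59/15760) = 303791/15760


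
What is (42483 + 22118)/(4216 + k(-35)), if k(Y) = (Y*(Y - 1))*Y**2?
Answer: 64601/1547716 ≈ 0.041740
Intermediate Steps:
k(Y) = Y**3*(-1 + Y) (k(Y) = (Y*(-1 + Y))*Y**2 = Y**3*(-1 + Y))
(42483 + 22118)/(4216 + k(-35)) = (42483 + 22118)/(4216 + (-35)**3*(-1 - 35)) = 64601/(4216 - 42875*(-36)) = 64601/(4216 + 1543500) = 64601/1547716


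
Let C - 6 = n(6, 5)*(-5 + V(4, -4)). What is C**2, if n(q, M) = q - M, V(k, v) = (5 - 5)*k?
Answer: 1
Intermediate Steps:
V(k, v) = 0 (V(k, v) = 0*k = 0)
C = 1 (C = 6 + (6 - 1*5)*(-5 + 0) = 6 + (6 - 5)*(-5) = 6 + 1*(-5) = 6 - 5 = 1)
C**2 = 1**2 = 1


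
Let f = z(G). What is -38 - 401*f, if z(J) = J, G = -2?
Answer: 764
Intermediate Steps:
f = -2
-38 - 401*f = -38 - 401*(-2) = -38 + 802 = 764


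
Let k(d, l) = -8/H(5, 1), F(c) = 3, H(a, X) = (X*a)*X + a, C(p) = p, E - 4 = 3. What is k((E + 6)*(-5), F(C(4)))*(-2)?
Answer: 8/5 ≈ 1.6000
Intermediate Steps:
E = 7 (E = 4 + 3 = 7)
H(a, X) = a + a*X² (H(a, X) = a*X² + a = a + a*X²)
k(d, l) = -⅘ (k(d, l) = -8*1/(5*(1 + 1²)) = -8*1/(5*(1 + 1)) = -8/(5*2) = -8/10 = -8*⅒ = -⅘)
k((E + 6)*(-5), F(C(4)))*(-2) = -⅘*(-2) = 8/5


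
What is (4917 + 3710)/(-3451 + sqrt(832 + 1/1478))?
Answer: -6286098058/2514409283 - 25881*sqrt(201943574)/17600864981 ≈ -2.5209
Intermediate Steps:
(4917 + 3710)/(-3451 + sqrt(832 + 1/1478)) = 8627/(-3451 + sqrt(832 + 1/1478)) = 8627/(-3451 + sqrt(1229697/1478)) = 8627/(-3451 + 3*sqrt(201943574)/1478)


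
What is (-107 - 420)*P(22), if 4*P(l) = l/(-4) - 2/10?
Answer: 30039/40 ≈ 750.97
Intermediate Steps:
P(l) = -1/20 - l/16 (P(l) = (l/(-4) - 2/10)/4 = (l*(-1/4) - 2*1/10)/4 = (-l/4 - 1/5)/4 = (-1/5 - l/4)/4 = -1/20 - l/16)
(-107 - 420)*P(22) = (-107 - 420)*(-1/20 - 1/16*22) = -527*(-1/20 - 11/8) = -527*(-57/40) = 30039/40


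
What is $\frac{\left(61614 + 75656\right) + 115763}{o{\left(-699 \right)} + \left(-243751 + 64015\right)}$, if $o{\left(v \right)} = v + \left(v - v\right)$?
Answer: $- \frac{253033}{180435} \approx -1.4023$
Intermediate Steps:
$o{\left(v \right)} = v$ ($o{\left(v \right)} = v + 0 = v$)
$\frac{\left(61614 + 75656\right) + 115763}{o{\left(-699 \right)} + \left(-243751 + 64015\right)} = \frac{\left(61614 + 75656\right) + 115763}{-699 + \left(-243751 + 64015\right)} = \frac{137270 + 115763}{-699 - 179736} = \frac{253033}{-180435} = 253033 \left(- \frac{1}{180435}\right) = - \frac{253033}{180435}$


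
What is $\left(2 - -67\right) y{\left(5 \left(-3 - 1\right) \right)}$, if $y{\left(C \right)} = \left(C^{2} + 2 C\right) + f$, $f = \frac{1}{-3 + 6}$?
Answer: $24863$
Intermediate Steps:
$f = \frac{1}{3} \approx 0.33333$
$y{\left(C \right)} = \frac{1}{3} + C^{2} + 2 C$ ($y{\left(C \right)} = \left(C^{2} + 2 C\right) + \frac{1}{3} = \frac{1}{3} + C^{2} + 2 C$)
$\left(2 - -67\right) y{\left(5 \left(-3 - 1\right) \right)} = \left(2 - -67\right) \left(\frac{1}{3} + \left(5 \left(-3 - 1\right)\right)^{2} + 2 \cdot 5 \left(-3 - 1\right)\right) = \left(2 + 67\right) \left(\frac{1}{3} + \left(5 \left(-4\right)\right)^{2} + 2 \cdot 5 \left(-4\right)\right) = 69 \left(\frac{1}{3} + \left(-20\right)^{2} + 2 \left(-20\right)\right) = 69 \left(\frac{1}{3} + 400 - 40\right) = 69 \cdot \frac{1081}{3} = 24863$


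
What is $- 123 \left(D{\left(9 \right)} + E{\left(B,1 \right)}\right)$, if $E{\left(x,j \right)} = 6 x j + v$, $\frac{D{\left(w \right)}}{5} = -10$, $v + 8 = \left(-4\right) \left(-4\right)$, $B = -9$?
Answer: $11808$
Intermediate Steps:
$v = 8$ ($v = -8 - -16 = -8 + 16 = 8$)
$D{\left(w \right)} = -50$ ($D{\left(w \right)} = 5 \left(-10\right) = -50$)
$E{\left(x,j \right)} = 8 + 6 j x$ ($E{\left(x,j \right)} = 6 x j + 8 = 6 j x + 8 = 8 + 6 j x$)
$- 123 \left(D{\left(9 \right)} + E{\left(B,1 \right)}\right) = - 123 \left(-50 + \left(8 + 6 \cdot 1 \left(-9\right)\right)\right) = - 123 \left(-50 + \left(8 - 54\right)\right) = - 123 \left(-50 - 46\right) = \left(-123\right) \left(-96\right) = 11808$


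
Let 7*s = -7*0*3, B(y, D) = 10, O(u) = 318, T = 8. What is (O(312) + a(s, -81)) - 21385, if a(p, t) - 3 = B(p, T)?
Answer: -21054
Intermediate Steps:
s = 0 (s = (-7*0*3)/7 = (0*3)/7 = (1/7)*0 = 0)
a(p, t) = 13 (a(p, t) = 3 + 10 = 13)
(O(312) + a(s, -81)) - 21385 = (318 + 13) - 21385 = 331 - 21385 = -21054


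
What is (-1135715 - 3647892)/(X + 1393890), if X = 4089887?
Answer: -4783607/5483777 ≈ -0.87232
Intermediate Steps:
(-1135715 - 3647892)/(X + 1393890) = (-1135715 - 3647892)/(4089887 + 1393890) = -4783607/5483777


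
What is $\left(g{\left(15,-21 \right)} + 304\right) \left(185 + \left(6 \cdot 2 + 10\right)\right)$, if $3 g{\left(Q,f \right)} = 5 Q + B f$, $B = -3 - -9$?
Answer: $59409$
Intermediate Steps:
$B = 6$ ($B = -3 + 9 = 6$)
$g{\left(Q,f \right)} = 2 f + \frac{5 Q}{3}$ ($g{\left(Q,f \right)} = \frac{5 Q + 6 f}{3} = 2 f + \frac{5 Q}{3}$)
$\left(g{\left(15,-21 \right)} + 304\right) \left(185 + \left(6 \cdot 2 + 10\right)\right) = \left(\left(2 \left(-21\right) + \frac{5}{3} \cdot 15\right) + 304\right) \left(185 + \left(6 \cdot 2 + 10\right)\right) = \left(\left(-42 + 25\right) + 304\right) \left(185 + \left(12 + 10\right)\right) = \left(-17 + 304\right) \left(185 + 22\right) = 287 \cdot 207 = 59409$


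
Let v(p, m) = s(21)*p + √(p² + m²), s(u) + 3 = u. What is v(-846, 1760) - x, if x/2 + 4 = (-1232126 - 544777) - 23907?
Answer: 3586400 + 26*√5641 ≈ 3.5884e+6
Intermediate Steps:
s(u) = -3 + u
v(p, m) = √(m² + p²) + 18*p (v(p, m) = (-3 + 21)*p + √(p² + m²) = 18*p + √(m² + p²) = √(m² + p²) + 18*p)
x = -3601628 (x = -8 + 2*((-1232126 - 544777) - 23907) = -8 + 2*(-1776903 - 23907) = -8 + 2*(-1800810) = -8 - 3601620 = -3601628)
v(-846, 1760) - x = (√(1760² + (-846)²) + 18*(-846)) - 1*(-3601628) = (√(3097600 + 715716) - 15228) + 3601628 = (√3813316 - 15228) + 3601628 = (26*√5641 - 15228) + 3601628 = (-15228 + 26*√5641) + 3601628 = 3586400 + 26*√5641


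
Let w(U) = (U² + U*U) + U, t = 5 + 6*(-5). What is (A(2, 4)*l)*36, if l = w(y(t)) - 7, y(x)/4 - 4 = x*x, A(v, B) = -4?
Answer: -1823475024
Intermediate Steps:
t = -25 (t = 5 - 30 = -25)
y(x) = 16 + 4*x² (y(x) = 16 + 4*(x*x) = 16 + 4*x²)
w(U) = U + 2*U² (w(U) = (U² + U²) + U = 2*U² + U = U + 2*U²)
l = 12663021 (l = (16 + 4*(-25)²)*(1 + 2*(16 + 4*(-25)²)) - 7 = (16 + 4*625)*(1 + 2*(16 + 4*625)) - 7 = (16 + 2500)*(1 + 2*(16 + 2500)) - 7 = 2516*(1 + 2*2516) - 7 = 2516*(1 + 5032) - 7 = 2516*5033 - 7 = 12663028 - 7 = 12663021)
(A(2, 4)*l)*36 = -4*12663021*36 = -50652084*36 = -1823475024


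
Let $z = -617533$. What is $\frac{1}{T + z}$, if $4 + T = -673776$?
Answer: $- \frac{1}{1291313} \approx -7.7441 \cdot 10^{-7}$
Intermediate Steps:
$T = -673780$ ($T = -4 - 673776 = -673780$)
$\frac{1}{T + z} = \frac{1}{-673780 - 617533} = \frac{1}{-1291313} = - \frac{1}{1291313}$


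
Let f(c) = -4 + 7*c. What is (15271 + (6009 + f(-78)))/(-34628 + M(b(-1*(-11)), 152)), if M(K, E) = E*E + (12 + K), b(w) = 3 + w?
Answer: -10365/5749 ≈ -1.8029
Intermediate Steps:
M(K, E) = 12 + K + E² (M(K, E) = E² + (12 + K) = 12 + K + E²)
(15271 + (6009 + f(-78)))/(-34628 + M(b(-1*(-11)), 152)) = (15271 + (6009 + (-4 + 7*(-78))))/(-34628 + (12 + (3 - 1*(-11)) + 152²)) = (15271 + (6009 + (-4 - 546)))/(-34628 + (12 + (3 + 11) + 23104)) = (15271 + (6009 - 550))/(-34628 + (12 + 14 + 23104)) = (15271 + 5459)/(-34628 + 23130) = 20730/(-11498) = 20730*(-1/11498) = -10365/5749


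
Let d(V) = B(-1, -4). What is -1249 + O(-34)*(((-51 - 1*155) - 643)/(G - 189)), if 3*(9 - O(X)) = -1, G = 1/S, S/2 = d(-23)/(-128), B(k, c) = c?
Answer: -208153/173 ≈ -1203.2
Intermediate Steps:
d(V) = -4
S = 1/16 (S = 2*(-4/(-128)) = 2*(-4*(-1/128)) = 2*(1/32) = 1/16 ≈ 0.062500)
G = 16 (G = 1/(1/16) = 16)
O(X) = 28/3 (O(X) = 9 - ⅓*(-1) = 9 + ⅓ = 28/3)
-1249 + O(-34)*(((-51 - 1*155) - 643)/(G - 189)) = -1249 + 28*(((-51 - 1*155) - 643)/(16 - 189))/3 = -1249 + 28*(((-51 - 155) - 643)/(-173))/3 = -1249 + 28*((-206 - 643)*(-1/173))/3 = -1249 + 28*(-849*(-1/173))/3 = -1249 + (28/3)*(849/173) = -1249 + 7924/173 = -208153/173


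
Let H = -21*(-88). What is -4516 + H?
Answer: -2668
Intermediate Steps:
H = 1848
-4516 + H = -4516 + 1848 = -2668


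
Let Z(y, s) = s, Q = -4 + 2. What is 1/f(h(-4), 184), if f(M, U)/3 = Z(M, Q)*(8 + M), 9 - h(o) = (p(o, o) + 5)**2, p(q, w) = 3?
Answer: 1/282 ≈ 0.0035461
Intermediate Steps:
Q = -2
h(o) = -55 (h(o) = 9 - (3 + 5)**2 = 9 - 1*8**2 = 9 - 1*64 = 9 - 64 = -55)
f(M, U) = -48 - 6*M (f(M, U) = 3*(-2*(8 + M)) = 3*(-16 - 2*M) = -48 - 6*M)
1/f(h(-4), 184) = 1/(-48 - 6*(-55)) = 1/(-48 + 330) = 1/282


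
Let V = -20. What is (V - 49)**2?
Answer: 4761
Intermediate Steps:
(V - 49)**2 = (-20 - 49)**2 = (-69)**2 = 4761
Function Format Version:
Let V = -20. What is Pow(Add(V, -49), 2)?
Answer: 4761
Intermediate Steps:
Pow(Add(V, -49), 2) = Pow(Add(-20, -49), 2) = Pow(-69, 2) = 4761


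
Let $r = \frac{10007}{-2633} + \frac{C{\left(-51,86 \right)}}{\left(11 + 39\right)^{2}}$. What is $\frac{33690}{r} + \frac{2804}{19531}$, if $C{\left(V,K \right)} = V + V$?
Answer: $- \frac{2165605041272968}{246931077523} \approx -8770.1$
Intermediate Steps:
$C{\left(V,K \right)} = 2 V$
$r = - \frac{12643033}{3291250}$ ($r = \frac{10007}{-2633} + \frac{2 \left(-51\right)}{\left(11 + 39\right)^{2}} = 10007 \left(- \frac{1}{2633}\right) - \frac{102}{50^{2}} = - \frac{10007}{2633} - \frac{102}{2500} = - \frac{10007}{2633} - \frac{51}{1250} = - \frac{12643033}{3291250} \approx -3.8414$)
$\frac{33690}{r} + \frac{2804}{19531} = \frac{33690}{- \frac{12643033}{3291250}} + \frac{2804}{19531} = 33690 \left(- \frac{3291250}{12643033}\right) + 2804 \cdot \frac{1}{19531} = - \frac{110882212500}{12643033} + \frac{2804}{19531} = - \frac{2165605041272968}{246931077523}$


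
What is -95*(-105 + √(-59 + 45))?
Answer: 9975 - 95*I*√14 ≈ 9975.0 - 355.46*I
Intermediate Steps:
-95*(-105 + √(-59 + 45)) = -95*(-105 + √(-14)) = -95*(-105 + I*√14) = 9975 - 95*I*√14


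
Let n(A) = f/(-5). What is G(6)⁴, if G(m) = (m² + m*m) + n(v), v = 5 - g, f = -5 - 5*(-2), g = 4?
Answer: 25411681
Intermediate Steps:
f = 5 (f = -5 + 10 = 5)
v = 1 (v = 5 - 1*4 = 5 - 4 = 1)
n(A) = -1 (n(A) = 5/(-5) = 5*(-⅕) = -1)
G(m) = -1 + 2*m² (G(m) = (m² + m*m) - 1 = (m² + m²) - 1 = 2*m² - 1 = -1 + 2*m²)
G(6)⁴ = (-1 + 2*6²)⁴ = (-1 + 2*36)⁴ = (-1 + 72)⁴ = 71⁴ = 25411681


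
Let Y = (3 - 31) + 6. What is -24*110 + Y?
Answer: -2662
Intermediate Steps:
Y = -22 (Y = -28 + 6 = -22)
-24*110 + Y = -24*110 - 22 = -2640 - 22 = -2662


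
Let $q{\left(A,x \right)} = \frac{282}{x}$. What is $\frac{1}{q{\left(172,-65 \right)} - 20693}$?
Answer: $- \frac{65}{1345327} \approx -4.8315 \cdot 10^{-5}$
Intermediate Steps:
$\frac{1}{q{\left(172,-65 \right)} - 20693} = \frac{1}{\frac{282}{-65} - 20693} = \frac{1}{282 \left(- \frac{1}{65}\right) - 20693} = \frac{1}{- \frac{282}{65} - 20693} = \frac{1}{- \frac{1345327}{65}} = - \frac{65}{1345327}$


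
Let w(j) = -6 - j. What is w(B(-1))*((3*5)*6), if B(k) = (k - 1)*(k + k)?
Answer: -900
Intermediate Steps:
B(k) = 2*k*(-1 + k) (B(k) = (-1 + k)*(2*k) = 2*k*(-1 + k))
w(B(-1))*((3*5)*6) = (-6 - 2*(-1)*(-1 - 1))*((3*5)*6) = (-6 - 2*(-1)*(-2))*(15*6) = (-6 - 1*4)*90 = (-6 - 4)*90 = -10*90 = -900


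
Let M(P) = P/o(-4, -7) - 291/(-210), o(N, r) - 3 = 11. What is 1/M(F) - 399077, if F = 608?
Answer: -1251904479/3137 ≈ -3.9908e+5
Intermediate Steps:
o(N, r) = 14 (o(N, r) = 3 + 11 = 14)
M(P) = 97/70 + P/14 (M(P) = P/14 - 291/(-210) = P*(1/14) - 291*(-1/210) = P/14 + 97/70 = 97/70 + P/14)
1/M(F) - 399077 = 1/(97/70 + (1/14)*608) - 399077 = 1/(97/70 + 304/7) - 399077 = 1/(3137/70) - 399077 = 70/3137 - 399077 = -1251904479/3137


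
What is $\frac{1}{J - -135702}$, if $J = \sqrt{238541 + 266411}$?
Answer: $\frac{9693}{1315323418} - \frac{\sqrt{126238}}{9207263926} \approx 7.3307 \cdot 10^{-6}$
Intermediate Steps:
$J = 2 \sqrt{126238}$ ($J = \sqrt{504952} = 2 \sqrt{126238} \approx 710.6$)
$\frac{1}{J - -135702} = \frac{1}{2 \sqrt{126238} - -135702} = \frac{1}{2 \sqrt{126238} + 135702} = \frac{1}{135702 + 2 \sqrt{126238}}$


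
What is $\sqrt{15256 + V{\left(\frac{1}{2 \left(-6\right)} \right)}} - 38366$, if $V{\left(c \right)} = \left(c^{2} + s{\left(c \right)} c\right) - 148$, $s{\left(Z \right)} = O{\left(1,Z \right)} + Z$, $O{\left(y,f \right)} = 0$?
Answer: $-38366 + \frac{\sqrt{2175554}}{12} \approx -38243.0$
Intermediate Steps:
$s{\left(Z \right)} = Z$ ($s{\left(Z \right)} = 0 + Z = Z$)
$V{\left(c \right)} = -148 + 2 c^{2}$ ($V{\left(c \right)} = \left(c^{2} + c c\right) - 148 = \left(c^{2} + c^{2}\right) - 148 = 2 c^{2} - 148 = -148 + 2 c^{2}$)
$\sqrt{15256 + V{\left(\frac{1}{2 \left(-6\right)} \right)}} - 38366 = \sqrt{15256 - \left(148 - 2 \left(\frac{1}{2 \left(-6\right)}\right)^{2}\right)} - 38366 = \sqrt{15256 - \left(148 - 2 \left(\frac{1}{-12}\right)^{2}\right)} - 38366 = \sqrt{15256 - \left(148 - 2 \left(- \frac{1}{12}\right)^{2}\right)} - 38366 = \sqrt{15256 + \left(-148 + 2 \cdot \frac{1}{144}\right)} - 38366 = \sqrt{15256 + \left(-148 + \frac{1}{72}\right)} - 38366 = \sqrt{15256 - \frac{10655}{72}} - 38366 = \sqrt{\frac{1087777}{72}} - 38366 = \frac{\sqrt{2175554}}{12} - 38366 = -38366 + \frac{\sqrt{2175554}}{12}$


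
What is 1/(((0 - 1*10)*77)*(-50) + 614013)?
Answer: 1/652513 ≈ 1.5325e-6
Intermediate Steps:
1/(((0 - 1*10)*77)*(-50) + 614013) = 1/(((0 - 10)*77)*(-50) + 614013) = 1/(-10*77*(-50) + 614013) = 1/(-770*(-50) + 614013) = 1/(38500 + 614013) = 1/652513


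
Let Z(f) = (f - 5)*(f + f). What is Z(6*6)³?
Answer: 11119431168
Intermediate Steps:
Z(f) = 2*f*(-5 + f) (Z(f) = (-5 + f)*(2*f) = 2*f*(-5 + f))
Z(6*6)³ = (2*(6*6)*(-5 + 6*6))³ = (2*36*(-5 + 36))³ = (2*36*31)³ = 2232³ = 11119431168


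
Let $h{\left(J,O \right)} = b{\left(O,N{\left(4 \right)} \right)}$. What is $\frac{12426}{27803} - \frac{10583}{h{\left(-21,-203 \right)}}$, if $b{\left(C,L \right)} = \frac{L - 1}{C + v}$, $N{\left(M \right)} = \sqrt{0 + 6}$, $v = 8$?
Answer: $\frac{11475339237}{27803} + 412737 \sqrt{6} \approx 1.4237 \cdot 10^{6}$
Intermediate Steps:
$N{\left(M \right)} = \sqrt{6}$
$b{\left(C,L \right)} = \frac{-1 + L}{8 + C}$ ($b{\left(C,L \right)} = \frac{L - 1}{C + 8} = \frac{-1 + L}{8 + C}$)
$h{\left(J,O \right)} = \frac{-1 + \sqrt{6}}{8 + O}$
$\frac{12426}{27803} - \frac{10583}{h{\left(-21,-203 \right)}} = \frac{12426}{27803} - \frac{10583}{\frac{1}{8 - 203} \left(-1 + \sqrt{6}\right)} = 12426 \cdot \frac{1}{27803} - \frac{10583}{\frac{1}{-195} \left(-1 + \sqrt{6}\right)} = \frac{12426}{27803} - \frac{10583}{\left(- \frac{1}{195}\right) \left(-1 + \sqrt{6}\right)} = \frac{12426}{27803} - \frac{10583}{\frac{1}{195} - \frac{\sqrt{6}}{195}}$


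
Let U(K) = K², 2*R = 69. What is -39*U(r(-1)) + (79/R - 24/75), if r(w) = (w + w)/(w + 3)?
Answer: -63877/1725 ≈ -37.030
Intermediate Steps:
R = 69/2 (R = (½)*69 = 69/2 ≈ 34.500)
r(w) = 2*w/(3 + w) (r(w) = (2*w)/(3 + w) = 2*w/(3 + w))
-39*U(r(-1)) + (79/R - 24/75) = -39*4/(3 - 1)² + (79/(69/2) - 24/75) = -39*1² + (79*(2/69) - 24*1/75) = -39*1² + (158/69 - 8/25) = -39*(-1)² + 3398/1725 = -39*1 + 3398/1725 = -39 + 3398/1725 = -63877/1725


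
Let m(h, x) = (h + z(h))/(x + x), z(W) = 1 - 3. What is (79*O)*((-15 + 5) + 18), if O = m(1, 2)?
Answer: -158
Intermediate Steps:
z(W) = -2
m(h, x) = (-2 + h)/(2*x) (m(h, x) = (h - 2)/(x + x) = (-2 + h)/((2*x)) = (-2 + h)*(1/(2*x)) = (-2 + h)/(2*x))
O = -¼ (O = (½)*(-2 + 1)/2 = (½)*(½)*(-1) = -¼ ≈ -0.25000)
(79*O)*((-15 + 5) + 18) = (79*(-¼))*((-15 + 5) + 18) = -79*(-10 + 18)/4 = -79/4*8 = -158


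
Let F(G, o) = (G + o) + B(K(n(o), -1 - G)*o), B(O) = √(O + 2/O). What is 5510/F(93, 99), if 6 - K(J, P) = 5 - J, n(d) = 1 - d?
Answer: 10159205760/446222603 - 16530*I*√98396190937/446222603 ≈ 22.767 - 11.62*I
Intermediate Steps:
K(J, P) = 1 + J (K(J, P) = 6 - (5 - J) = 6 + (-5 + J) = 1 + J)
F(G, o) = G + o + √(o*(2 - o) + 2/(o*(2 - o))) (F(G, o) = (G + o) + √((1 + (1 - o))*o + 2/(((1 + (1 - o))*o))) = (G + o) + √((2 - o)*o + 2/(((2 - o)*o))) = (G + o) + √(o*(2 - o) + 2/((o*(2 - o)))) = (G + o) + √(o*(2 - o) + 2*(1/(o*(2 - o)))) = (G + o) + √(o*(2 - o) + 2/(o*(2 - o))) = G + o + √(o*(2 - o) + 2/(o*(2 - o))))
5510/F(93, 99) = 5510/(93 + 99 + √((-2 - 1*99²*(-2 + 99)²)/(99*(-2 + 99)))) = 5510/(93 + 99 + √((1/99)*(-2 - 1*9801*97²)/97)) = 5510/(93 + 99 + √((1/99)*(1/97)*(-2 - 1*9801*9409))) = 5510/(93 + 99 + √((1/99)*(1/97)*(-2 - 92217609))) = 5510/(93 + 99 + √((1/99)*(1/97)*(-92217611))) = 5510/(93 + 99 + √(-92217611/9603)) = 5510/(93 + 99 + I*√98396190937/3201) = 5510/(192 + I*√98396190937/3201)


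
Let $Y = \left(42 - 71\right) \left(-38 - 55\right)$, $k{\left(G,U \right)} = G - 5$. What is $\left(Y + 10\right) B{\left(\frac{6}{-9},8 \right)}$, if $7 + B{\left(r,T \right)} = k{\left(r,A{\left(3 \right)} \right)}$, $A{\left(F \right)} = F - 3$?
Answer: $- \frac{102866}{3} \approx -34289.0$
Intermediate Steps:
$A{\left(F \right)} = -3 + F$
$k{\left(G,U \right)} = -5 + G$
$Y = 2697$ ($Y = \left(-29\right) \left(-93\right) = 2697$)
$B{\left(r,T \right)} = -12 + r$ ($B{\left(r,T \right)} = -7 + \left(-5 + r\right) = -12 + r$)
$\left(Y + 10\right) B{\left(\frac{6}{-9},8 \right)} = \left(2697 + 10\right) \left(-12 + \frac{6}{-9}\right) = 2707 \left(-12 + 6 \left(- \frac{1}{9}\right)\right) = 2707 \left(-12 - \frac{2}{3}\right) = 2707 \left(- \frac{38}{3}\right) = - \frac{102866}{3}$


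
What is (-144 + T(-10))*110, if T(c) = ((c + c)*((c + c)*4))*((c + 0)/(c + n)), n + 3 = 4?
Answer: 1617440/9 ≈ 1.7972e+5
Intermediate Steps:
n = 1 (n = -3 + 4 = 1)
T(c) = 16*c³/(1 + c) (T(c) = ((c + c)*((c + c)*4))*((c + 0)/(c + 1)) = ((2*c)*((2*c)*4))*(c/(1 + c)) = ((2*c)*(8*c))*(c/(1 + c)) = (16*c²)*(c/(1 + c)) = 16*c³/(1 + c))
(-144 + T(-10))*110 = (-144 + 16*(-10)³/(1 - 10))*110 = (-144 + 16*(-1000)/(-9))*110 = (-144 + 16*(-1000)*(-⅑))*110 = (-144 + 16000/9)*110 = (14704/9)*110 = 1617440/9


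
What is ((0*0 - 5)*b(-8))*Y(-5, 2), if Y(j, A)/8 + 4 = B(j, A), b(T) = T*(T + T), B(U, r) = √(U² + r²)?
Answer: 20480 - 5120*√29 ≈ -7092.0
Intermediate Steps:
b(T) = 2*T² (b(T) = T*(2*T) = 2*T²)
Y(j, A) = -32 + 8*√(A² + j²) (Y(j, A) = -32 + 8*√(j² + A²) = -32 + 8*√(A² + j²))
((0*0 - 5)*b(-8))*Y(-5, 2) = ((0*0 - 5)*(2*(-8)²))*(-32 + 8*√(2² + (-5)²)) = ((0 - 5)*(2*64))*(-32 + 8*√(4 + 25)) = (-5*128)*(-32 + 8*√29) = -640*(-32 + 8*√29) = 20480 - 5120*√29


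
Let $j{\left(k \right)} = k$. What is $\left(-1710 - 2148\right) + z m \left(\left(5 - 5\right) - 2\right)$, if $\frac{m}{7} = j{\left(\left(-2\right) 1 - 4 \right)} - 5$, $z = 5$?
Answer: $-3088$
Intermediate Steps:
$m = -77$ ($m = 7 \left(\left(\left(-2\right) 1 - 4\right) - 5\right) = 7 \left(\left(-2 - 4\right) - 5\right) = 7 \left(-6 - 5\right) = 7 \left(-11\right) = -77$)
$\left(-1710 - 2148\right) + z m \left(\left(5 - 5\right) - 2\right) = \left(-1710 - 2148\right) + 5 \left(-77\right) \left(\left(5 - 5\right) - 2\right) = -3858 - 385 \left(\left(5 - 5\right) - 2\right) = -3858 - 385 \left(0 - 2\right) = -3858 - -770 = -3858 + 770 = -3088$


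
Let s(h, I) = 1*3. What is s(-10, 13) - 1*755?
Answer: -752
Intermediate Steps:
s(h, I) = 3
s(-10, 13) - 1*755 = 3 - 1*755 = 3 - 755 = -752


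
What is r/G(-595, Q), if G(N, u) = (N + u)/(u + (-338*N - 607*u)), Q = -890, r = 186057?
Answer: -1020488190/11 ≈ -9.2772e+7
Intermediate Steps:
G(N, u) = (N + u)/(-606*u - 338*N) (G(N, u) = (N + u)/(u + (-607*u - 338*N)) = (N + u)/(-606*u - 338*N))
r/G(-595, Q) = 186057/(((-1*(-595) - 1*(-890))/(2*(169*(-595) + 303*(-890))))) = 186057/(((595 + 890)/(2*(-100555 - 269670)))) = 186057/(((½)*1485/(-370225))) = 186057/(((½)*(-1/370225)*1485)) = 186057/(-297/148090) = 186057*(-148090/297) = -1020488190/11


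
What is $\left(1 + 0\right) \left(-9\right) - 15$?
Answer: $-24$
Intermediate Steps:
$\left(1 + 0\right) \left(-9\right) - 15 = 1 \left(-9\right) - 15 = -9 - 15 = -24$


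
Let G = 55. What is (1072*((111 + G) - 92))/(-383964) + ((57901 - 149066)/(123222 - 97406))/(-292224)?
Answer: -2374681642171/11494624805888 ≈ -0.20659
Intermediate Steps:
(1072*((111 + G) - 92))/(-383964) + ((57901 - 149066)/(123222 - 97406))/(-292224) = (1072*((111 + 55) - 92))/(-383964) + ((57901 - 149066)/(123222 - 97406))/(-292224) = (1072*(166 - 92))*(-1/383964) - 91165/25816*(-1/292224) = (1072*74)*(-1/383964) - 91165*1/25816*(-1/292224) = 79328*(-1/383964) - 91165/25816*(-1/292224) = -19832/95991 + 91165/7544054784 = -2374681642171/11494624805888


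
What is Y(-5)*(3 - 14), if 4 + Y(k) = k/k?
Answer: 33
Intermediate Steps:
Y(k) = -3 (Y(k) = -4 + k/k = -4 + 1 = -3)
Y(-5)*(3 - 14) = -3*(3 - 14) = -3*(-11) = 33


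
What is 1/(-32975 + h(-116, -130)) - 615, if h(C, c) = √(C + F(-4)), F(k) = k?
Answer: -133744148230/217470149 - 2*I*√30/1087350745 ≈ -615.0 - 1.0074e-8*I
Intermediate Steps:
h(C, c) = √(-4 + C) (h(C, c) = √(C - 4) = √(-4 + C))
1/(-32975 + h(-116, -130)) - 615 = 1/(-32975 + √(-4 - 116)) - 615 = 1/(-32975 + √(-120)) - 615 = 1/(-32975 + 2*I*√30) - 615 = -615 + 1/(-32975 + 2*I*√30)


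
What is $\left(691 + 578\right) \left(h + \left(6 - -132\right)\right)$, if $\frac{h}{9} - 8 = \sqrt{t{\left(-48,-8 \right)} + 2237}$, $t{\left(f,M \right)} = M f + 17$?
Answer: $266490 + 11421 \sqrt{2638} \approx 8.5309 \cdot 10^{5}$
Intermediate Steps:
$t{\left(f,M \right)} = 17 + M f$
$h = 72 + 9 \sqrt{2638}$ ($h = 72 + 9 \sqrt{\left(17 - -384\right) + 2237} = 72 + 9 \sqrt{\left(17 + 384\right) + 2237} = 72 + 9 \sqrt{401 + 2237} = 72 + 9 \sqrt{2638} \approx 534.25$)
$\left(691 + 578\right) \left(h + \left(6 - -132\right)\right) = \left(691 + 578\right) \left(\left(72 + 9 \sqrt{2638}\right) + \left(6 - -132\right)\right) = 1269 \left(\left(72 + 9 \sqrt{2638}\right) + \left(6 + 132\right)\right) = 1269 \left(\left(72 + 9 \sqrt{2638}\right) + 138\right) = 1269 \left(210 + 9 \sqrt{2638}\right) = 266490 + 11421 \sqrt{2638}$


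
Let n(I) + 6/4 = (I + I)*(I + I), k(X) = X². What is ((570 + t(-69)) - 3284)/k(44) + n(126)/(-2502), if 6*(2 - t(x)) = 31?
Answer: -43246397/1614624 ≈ -26.784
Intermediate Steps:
t(x) = -19/6 (t(x) = 2 - ⅙*31 = 2 - 31/6 = -19/6)
n(I) = -3/2 + 4*I² (n(I) = -3/2 + (I + I)*(I + I) = -3/2 + (2*I)*(2*I) = -3/2 + 4*I²)
((570 + t(-69)) - 3284)/k(44) + n(126)/(-2502) = ((570 - 19/6) - 3284)/(44²) + (-3/2 + 4*126²)/(-2502) = (3401/6 - 3284)/1936 + (-3/2 + 4*15876)*(-1/2502) = -16303/6*1/1936 + (-3/2 + 63504)*(-1/2502) = -16303/11616 + (127005/2)*(-1/2502) = -16303/11616 - 42335/1668 = -43246397/1614624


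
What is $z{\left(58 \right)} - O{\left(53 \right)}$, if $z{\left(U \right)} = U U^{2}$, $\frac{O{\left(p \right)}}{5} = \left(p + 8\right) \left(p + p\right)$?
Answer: $162782$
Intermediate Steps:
$O{\left(p \right)} = 10 p \left(8 + p\right)$ ($O{\left(p \right)} = 5 \left(p + 8\right) \left(p + p\right) = 5 \left(8 + p\right) 2 p = 5 \cdot 2 p \left(8 + p\right) = 10 p \left(8 + p\right)$)
$z{\left(U \right)} = U^{3}$
$z{\left(58 \right)} - O{\left(53 \right)} = 58^{3} - 10 \cdot 53 \left(8 + 53\right) = 195112 - 10 \cdot 53 \cdot 61 = 195112 - 32330 = 162782$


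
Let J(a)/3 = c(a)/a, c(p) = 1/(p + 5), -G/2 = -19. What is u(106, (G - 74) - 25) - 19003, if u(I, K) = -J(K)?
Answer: -64914251/3416 ≈ -19003.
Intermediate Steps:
G = 38 (G = -2*(-19) = 38)
c(p) = 1/(5 + p)
J(a) = 3/(a*(5 + a)) (J(a) = 3*(1/((5 + a)*a)) = 3*(1/(a*(5 + a))) = 3/(a*(5 + a)))
u(I, K) = -3/(K*(5 + K))
u(106, (G - 74) - 25) - 19003 = -3/(((38 - 74) - 25)*(5 + ((38 - 74) - 25))) - 19003 = -3/((-36 - 25)*(5 + (-36 - 25))) - 19003 = -3/(-61*(5 - 61)) - 19003 = -3*(-1/61)/(-56) - 19003 = -3*(-1/61)*(-1/56) - 19003 = -3/3416 - 19003 = -64914251/3416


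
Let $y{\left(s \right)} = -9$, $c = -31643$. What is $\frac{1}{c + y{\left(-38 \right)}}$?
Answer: $- \frac{1}{31652} \approx -3.1594 \cdot 10^{-5}$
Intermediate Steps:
$\frac{1}{c + y{\left(-38 \right)}} = \frac{1}{-31643 - 9} = \frac{1}{-31652} = - \frac{1}{31652}$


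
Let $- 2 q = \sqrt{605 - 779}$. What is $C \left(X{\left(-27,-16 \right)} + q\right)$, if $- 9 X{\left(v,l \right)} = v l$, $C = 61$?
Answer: $-2928 - \frac{61 i \sqrt{174}}{2} \approx -2928.0 - 402.32 i$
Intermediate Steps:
$q = - \frac{i \sqrt{174}}{2}$ ($q = - \frac{\sqrt{605 - 779}}{2} = - \frac{\sqrt{-174}}{2} = - \frac{i \sqrt{174}}{2} \approx - 6.5955 i$)
$X{\left(v,l \right)} = - \frac{l v}{9}$ ($X{\left(v,l \right)} = - \frac{v l}{9} = - \frac{l v}{9}$)
$C \left(X{\left(-27,-16 \right)} + q\right) = 61 \left(\left(- \frac{1}{9}\right) \left(-16\right) \left(-27\right) - \frac{i \sqrt{174}}{2}\right) = 61 \left(-48 - \frac{i \sqrt{174}}{2}\right) = -2928 - \frac{61 i \sqrt{174}}{2}$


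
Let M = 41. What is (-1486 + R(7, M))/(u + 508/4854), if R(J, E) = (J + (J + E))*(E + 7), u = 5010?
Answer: 1400379/6079762 ≈ 0.23033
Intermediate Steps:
R(J, E) = (7 + E)*(E + 2*J) (R(J, E) = (J + (E + J))*(7 + E) = (E + 2*J)*(7 + E) = (7 + E)*(E + 2*J))
(-1486 + R(7, M))/(u + 508/4854) = (-1486 + (41² + 7*41 + 14*7 + 2*41*7))/(5010 + 508/4854) = (-1486 + (1681 + 287 + 98 + 574))/(5010 + 508*(1/4854)) = (-1486 + 2640)/(5010 + 254/2427) = 1154/(12159524/2427) = 1154*(2427/12159524) = 1400379/6079762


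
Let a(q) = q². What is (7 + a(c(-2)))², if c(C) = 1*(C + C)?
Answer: 529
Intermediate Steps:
c(C) = 2*C (c(C) = 1*(2*C) = 2*C)
(7 + a(c(-2)))² = (7 + (2*(-2))²)² = (7 + (-4)²)² = (7 + 16)² = 23² = 529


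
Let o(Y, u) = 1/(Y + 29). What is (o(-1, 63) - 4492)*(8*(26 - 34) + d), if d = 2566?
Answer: -157344525/14 ≈ -1.1239e+7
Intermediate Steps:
o(Y, u) = 1/(29 + Y)
(o(-1, 63) - 4492)*(8*(26 - 34) + d) = (1/(29 - 1) - 4492)*(8*(26 - 34) + 2566) = (1/28 - 4492)*(8*(-8) + 2566) = (1/28 - 4492)*(-64 + 2566) = -125775/28*2502 = -157344525/14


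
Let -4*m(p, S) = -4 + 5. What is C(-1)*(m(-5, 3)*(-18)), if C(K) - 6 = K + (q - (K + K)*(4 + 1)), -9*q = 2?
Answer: 133/2 ≈ 66.500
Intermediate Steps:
q = -2/9 (q = -⅑*2 = -2/9 ≈ -0.22222)
m(p, S) = -¼ (m(p, S) = -(-4 + 5)/4 = -¼*1 = -¼)
C(K) = 52/9 - 9*K (C(K) = 6 + (K + (-2/9 - (K + K)*(4 + 1))) = 6 + (K + (-2/9 - 2*K*5)) = 6 + (K + (-2/9 - 10*K)) = 6 + (-2/9 - 9*K) = 52/9 - 9*K)
C(-1)*(m(-5, 3)*(-18)) = (52/9 - 9*(-1))*(-¼*(-18)) = (52/9 + 9)*(9/2) = (133/9)*(9/2) = 133/2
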